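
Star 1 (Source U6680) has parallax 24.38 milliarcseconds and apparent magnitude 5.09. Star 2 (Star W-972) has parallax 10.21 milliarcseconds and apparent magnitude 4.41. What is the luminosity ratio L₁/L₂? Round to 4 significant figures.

d₁ = 1/p₁ = 1/0.02438″ = 41.017 pc; d₂ = 1/p₂ = 1/0.01021″ = 97.943 pc.
M₁ = m₁ − 5 log₁₀ d₁ + 5 = 5.09 − 8.0648 + 5 = 2.0252.
M₂ = 4.41 − 9.9549 + 5 = -0.5449.
L₁/L₂ = 10^(0.4(M₂ − M₁)) = 10^(0.4 × (-2.5701)) = 10^(-1.02804) = 0.093748.

L₁/L₂ = 0.09375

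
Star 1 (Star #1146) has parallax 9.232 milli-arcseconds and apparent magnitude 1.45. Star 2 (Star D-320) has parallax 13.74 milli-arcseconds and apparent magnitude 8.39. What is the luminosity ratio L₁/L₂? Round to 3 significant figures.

d₁ = 1/p₁ = 1/0.009232″ = 108.32 pc; d₂ = 1/p₂ = 1/0.01374″ = 72.78 pc.
M₁ = m₁ − 5 log₁₀ d₁ + 5 = 1.45 − 10.1735 + 5 = -3.7235.
M₂ = 8.39 − 9.3101 + 5 = 4.0799.
L₁/L₂ = 10^(0.4(M₂ − M₁)) = 10^(0.4 × 7.8034) = 10^3.12136 = 1322.4.

L₁/L₂ = 1320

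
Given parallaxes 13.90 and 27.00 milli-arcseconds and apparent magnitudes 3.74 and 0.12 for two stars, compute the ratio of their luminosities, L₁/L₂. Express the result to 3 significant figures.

L₁/L₂ = 0.134

d₁ = 1/p₁ = 1/0.01390″ = 71.942 pc; d₂ = 1/p₂ = 1/0.02700″ = 37.037 pc.
M₁ = m₁ − 5 log₁₀ d₁ + 5 = 3.74 − 9.2849 + 5 = -0.5449.
M₂ = 0.12 − 7.8432 + 5 = -2.7232.
L₁/L₂ = 10^(0.4(M₂ − M₁)) = 10^(0.4 × (-2.1783)) = 10^(-0.87132) = 0.13449.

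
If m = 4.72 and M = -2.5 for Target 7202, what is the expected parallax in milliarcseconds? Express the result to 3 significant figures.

3.60 mas

m − M = 4.72 − (-2.5) = 7.22.
d = 10^((m−M)/5 + 1) = 10^2.444 = 277.97 pc.
p = 1/d = 1/277.97 = 0.0035975 arcsec = 3.5975 mas.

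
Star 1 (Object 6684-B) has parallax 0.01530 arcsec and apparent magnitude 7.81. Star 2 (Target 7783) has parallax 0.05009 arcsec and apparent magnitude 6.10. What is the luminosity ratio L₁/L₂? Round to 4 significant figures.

L₁/L₂ = 2.219

d₁ = 1/p₁ = 1/0.01530″ = 65.359 pc; d₂ = 1/p₂ = 1/0.05009″ = 19.964 pc.
M₁ = m₁ − 5 log₁₀ d₁ + 5 = 7.81 − 9.0765 + 5 = 3.7335.
M₂ = 6.10 − 6.5012 + 5 = 4.5988.
L₁/L₂ = 10^(0.4(M₂ − M₁)) = 10^(0.4 × 0.8653) = 10^0.34612 = 2.2188.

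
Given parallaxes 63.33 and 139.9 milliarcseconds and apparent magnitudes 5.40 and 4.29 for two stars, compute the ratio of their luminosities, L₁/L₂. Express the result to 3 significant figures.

L₁/L₂ = 1.76

d₁ = 1/p₁ = 1/0.06333″ = 15.79 pc; d₂ = 1/p₂ = 1/0.1399″ = 7.148 pc.
M₁ = m₁ − 5 log₁₀ d₁ + 5 = 5.40 − 5.9919 + 5 = 4.4081.
M₂ = 4.29 − 4.2709 + 5 = 5.0191.
L₁/L₂ = 10^(0.4(M₂ − M₁)) = 10^(0.4 × 0.6110) = 10^0.24440 = 1.7555.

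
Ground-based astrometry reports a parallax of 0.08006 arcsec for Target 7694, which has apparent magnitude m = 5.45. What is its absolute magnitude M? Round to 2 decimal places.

d = 1/p = 1/0.08006″ = 12.491 pc.
m − M = 5 log₁₀(12.491) − 5 = 5.4830 − 5 = 0.4830.
M = m − (m − M) = 5.45 − 0.4830 = 4.97.

M = 4.97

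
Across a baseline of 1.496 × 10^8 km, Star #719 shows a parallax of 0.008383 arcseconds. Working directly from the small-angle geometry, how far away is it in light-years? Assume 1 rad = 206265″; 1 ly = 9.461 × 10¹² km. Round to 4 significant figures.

θ = 0.008383″ = 0.008383/206265 = 4.0642 × 10^-8 rad.
d = B/θ = (1.496 × 10^8) / (4.0642 × 10^-8) = 3.6809 × 10^15 km = (3.6809 × 10^15) / (9.461 × 10^12) ly = 389.06 ly.

389.1 ly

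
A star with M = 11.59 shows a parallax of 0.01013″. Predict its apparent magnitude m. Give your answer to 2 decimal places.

m = 16.56

d = 1/p = 1/0.01013″ = 98.717 pc.
m − M = 5 log₁₀ d − 5 = 5 log₁₀(98.717) − 5 = 9.9720 − 5 = 4.9720.
m = M + (m − M) = 11.59 + 4.9720 = 16.56.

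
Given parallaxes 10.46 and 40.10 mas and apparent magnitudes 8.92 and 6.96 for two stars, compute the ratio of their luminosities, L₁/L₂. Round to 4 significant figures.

d₁ = 1/p₁ = 1/0.01046″ = 95.602 pc; d₂ = 1/p₂ = 1/0.04010″ = 24.938 pc.
M₁ = m₁ − 5 log₁₀ d₁ + 5 = 8.92 − 9.9023 + 5 = 4.0177.
M₂ = 6.96 − 6.9843 + 5 = 4.9757.
L₁/L₂ = 10^(0.4(M₂ − M₁)) = 10^(0.4 × 0.9580) = 10^0.38320 = 2.4166.

L₁/L₂ = 2.417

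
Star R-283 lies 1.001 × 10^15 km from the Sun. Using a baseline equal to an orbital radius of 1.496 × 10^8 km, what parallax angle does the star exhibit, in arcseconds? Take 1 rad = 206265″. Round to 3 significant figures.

0.0308 arcsec

θ ≈ B/d = (1.496 × 10^8) / (1.001 × 10^15) = 1.4945 × 10^-7 rad.
In arcseconds: 1.4945 × 10^-7 × 206265 = 0.030826″.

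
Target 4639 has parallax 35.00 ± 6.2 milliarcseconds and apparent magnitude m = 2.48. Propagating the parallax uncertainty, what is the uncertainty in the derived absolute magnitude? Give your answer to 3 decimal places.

σ_M = 0.385 mag

M = m − 5 log₁₀ d + 5 = m + 5 log₁₀ p + 5, so ∂M/∂p = 5/(p ln 10).
σ_M = (5/ln 10) · (σ_p/p) = 2.1715 × 6.2/35.00 = 2.1715 × 0.17714 = 0.38466.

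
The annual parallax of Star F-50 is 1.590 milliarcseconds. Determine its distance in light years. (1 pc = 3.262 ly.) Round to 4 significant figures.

p = 1.590 milliarcseconds = 0.001590 arcsec.
d = 1/p = 1/0.001590 = 628.93 pc.
In light-years: 628.93 × 3.262 = 2051.6 ly.

2052 light years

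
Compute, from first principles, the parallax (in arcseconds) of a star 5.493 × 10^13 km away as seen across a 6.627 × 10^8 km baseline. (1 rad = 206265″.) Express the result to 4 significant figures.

θ ≈ B/d = (6.627 × 10^8) / (5.493 × 10^13) = 1.2064 × 10^-5 rad.
In arcseconds: 1.2064 × 10^-5 × 206265 = 2.4884″.

2.488 arcsec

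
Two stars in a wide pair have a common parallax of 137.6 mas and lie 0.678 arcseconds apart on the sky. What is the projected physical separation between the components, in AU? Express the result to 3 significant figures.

d = 1/p = 1/0.1376″ = 7.2674 pc.
At distance d (pc), an angle of θ arcsec spans θ·d AU: s = 0.678 × 7.2674 = 4.9273 AU.

4.93 AU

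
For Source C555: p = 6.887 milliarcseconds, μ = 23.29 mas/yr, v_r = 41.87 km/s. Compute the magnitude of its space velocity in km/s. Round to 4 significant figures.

d = 1/p = 1/0.006887″ = 145.2 pc.
μ = 23.29 mas/yr = 0.02329 ″/yr.
v_t = 4.740 μ d = 4.740 × 0.02329 × 145.2 = 16.029 km/s.
v = √(v_r² + v_t²) = √(41.87² + 16.029²) = √2010.03 = 44.833 km/s.

44.83 km/s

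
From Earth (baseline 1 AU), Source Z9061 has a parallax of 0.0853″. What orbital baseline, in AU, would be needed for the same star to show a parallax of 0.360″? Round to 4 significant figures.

Parallax scales linearly with baseline: p ∝ B, so B = p_target / p_Earth × 1 AU.
B = 0.360 / 0.0853 = 4.2204 AU.

4.220 AU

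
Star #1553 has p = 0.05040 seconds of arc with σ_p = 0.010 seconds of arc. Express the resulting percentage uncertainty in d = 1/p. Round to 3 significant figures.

19.8%

For d = 1/p, |σ_d/d| = |σ_p/p|.
σ_p/p = 0.010 / 0.05040 = 0.19841 = 19.841%.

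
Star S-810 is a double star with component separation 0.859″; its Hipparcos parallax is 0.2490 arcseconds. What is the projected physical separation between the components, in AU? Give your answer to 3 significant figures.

d = 1/p = 1/0.2490″ = 4.0161 pc.
At distance d (pc), an angle of θ arcsec spans θ·d AU: s = 0.859 × 4.0161 = 3.4498 AU.

3.45 AU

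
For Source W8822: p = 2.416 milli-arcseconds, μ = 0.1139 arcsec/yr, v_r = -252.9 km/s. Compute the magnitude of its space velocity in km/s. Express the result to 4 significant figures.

337.5 km/s

d = 1/p = 1/0.002416″ = 413.91 pc.
v_t = 4.740 μ d = 4.740 × 0.1139 × 413.91 = 223.46 km/s.
v = √(v_r² + v_t²) = √((-252.9)² + 223.46²) = √113893 = 337.48 km/s.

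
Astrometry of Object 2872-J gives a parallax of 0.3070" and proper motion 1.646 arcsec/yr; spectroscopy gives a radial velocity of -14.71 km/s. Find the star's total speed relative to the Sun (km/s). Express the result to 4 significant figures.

d = 1/p = 1/0.3070″ = 3.2573 pc.
v_t = 4.740 μ d = 4.740 × 1.646 × 3.2573 = 25.414 km/s.
v = √(v_r² + v_t²) = √((-14.71)² + 25.414²) = √862.255 = 29.364 km/s.

29.36 km/s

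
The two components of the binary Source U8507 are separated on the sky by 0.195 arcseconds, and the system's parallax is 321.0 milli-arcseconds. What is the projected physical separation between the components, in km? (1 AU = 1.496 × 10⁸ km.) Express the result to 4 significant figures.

9.088 × 10^7 km

d = 1/p = 1/0.3210″ = 3.1153 pc.
At distance d (pc), an angle of θ arcsec spans θ·d AU: s = 0.195 × 3.1153 = 0.60748 AU.
= 0.60748 × 1.496 × 10⁸ km = 9.0879 × 10^7 km.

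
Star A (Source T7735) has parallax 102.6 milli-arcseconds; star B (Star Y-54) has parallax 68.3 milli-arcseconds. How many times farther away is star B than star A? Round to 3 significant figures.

1.50

Since d = 1/p, d_B/d_A = p_A/p_B.
= 102.6 / 68.3 = 1.5022.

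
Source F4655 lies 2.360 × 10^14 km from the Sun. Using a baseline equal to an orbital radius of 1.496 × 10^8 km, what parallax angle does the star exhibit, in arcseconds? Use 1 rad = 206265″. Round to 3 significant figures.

0.131 arcsec

θ ≈ B/d = (1.496 × 10^8) / (2.360 × 10^14) = 6.3390 × 10^-7 rad.
In arcseconds: 6.3390 × 10^-7 × 206265 = 0.13075″.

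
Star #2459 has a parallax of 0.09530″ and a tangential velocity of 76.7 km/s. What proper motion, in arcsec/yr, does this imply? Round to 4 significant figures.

1.542 arcsec/yr

d = 1/p = 1/0.09530″ = 10.493 pc.
μ = v_t / (4.74 d) = 76.7 / (4.74 × 10.493) = 76.7 / 49.737 = 1.5421 ″/yr.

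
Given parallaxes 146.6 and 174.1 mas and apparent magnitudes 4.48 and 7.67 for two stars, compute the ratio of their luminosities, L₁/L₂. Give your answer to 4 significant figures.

L₁/L₂ = 26.63

d₁ = 1/p₁ = 1/0.1466″ = 6.8213 pc; d₂ = 1/p₂ = 1/0.1741″ = 5.7438 pc.
M₁ = m₁ − 5 log₁₀ d₁ + 5 = 4.48 − 4.1693 + 5 = 5.3107.
M₂ = 7.67 − 3.7960 + 5 = 8.8740.
L₁/L₂ = 10^(0.4(M₂ − M₁)) = 10^(0.4 × 3.5633) = 10^1.42532 = 26.627.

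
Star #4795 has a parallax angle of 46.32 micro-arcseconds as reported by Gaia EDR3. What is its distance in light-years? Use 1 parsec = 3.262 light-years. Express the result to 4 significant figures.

p = 46.32 micro-arcseconds = 0.00004632 arcsec.
d = 1/p = 1/0.00004632 = 21589 pc.
In light-years: 21589 × 3.262 = 70423 ly.

70420 light years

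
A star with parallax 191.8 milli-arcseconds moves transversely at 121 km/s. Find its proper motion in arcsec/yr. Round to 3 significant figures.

4.90 arcsec/yr

d = 1/p = 1/0.1918″ = 5.2138 pc.
μ = v_t / (4.74 d) = 121 / (4.74 × 5.2138) = 121 / 24.713 = 4.8962 ″/yr.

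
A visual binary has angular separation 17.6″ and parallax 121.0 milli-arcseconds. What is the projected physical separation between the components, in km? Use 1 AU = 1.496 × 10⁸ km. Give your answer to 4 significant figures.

d = 1/p = 1/0.1210″ = 8.2645 pc.
At distance d (pc), an angle of θ arcsec spans θ·d AU: s = 17.6 × 8.2645 = 145.46 AU.
= 145.46 × 1.496 × 10⁸ km = 2.1761 × 10^10 km.

2.176 × 10^10 km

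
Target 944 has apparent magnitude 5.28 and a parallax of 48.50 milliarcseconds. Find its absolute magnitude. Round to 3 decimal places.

M = 3.709

d = 1/p = 1/0.04850″ = 20.619 pc.
m − M = 5 log₁₀(20.619) − 5 = 6.5713 − 5 = 1.5713.
M = m − (m − M) = 5.28 − 1.5713 = 3.709.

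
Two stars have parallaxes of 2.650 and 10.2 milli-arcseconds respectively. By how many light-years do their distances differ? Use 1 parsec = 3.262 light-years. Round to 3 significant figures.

911 ly

d_A = 1/0.002650″ = 377.36 pc; d_B = 1/0.01020″ = 98.039 pc.
|d_B − d_A| = |98.039 − 377.36| = 279.32 pc = 279.32 × 3.262 ly = 911.14 ly.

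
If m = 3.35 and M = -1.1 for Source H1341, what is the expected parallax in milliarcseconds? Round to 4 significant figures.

m − M = 3.35 − (-1.1) = 4.45.
d = 10^((m−M)/5 + 1) = 10^1.890 = 77.625 pc.
p = 1/d = 1/77.625 = 0.012882 arcsec = 12.882 mas.

12.88 mas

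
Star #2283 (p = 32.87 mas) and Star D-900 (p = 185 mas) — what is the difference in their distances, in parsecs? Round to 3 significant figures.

d_A = 1/0.03287″ = 30.423 pc; d_B = 1/0.1850″ = 5.4054 pc.
|d_B − d_A| = |5.4054 − 30.423| = 25.018 pc.

25.0 pc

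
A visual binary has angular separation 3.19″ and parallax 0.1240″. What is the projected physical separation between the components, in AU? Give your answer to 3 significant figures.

d = 1/p = 1/0.1240″ = 8.0645 pc.
At distance d (pc), an angle of θ arcsec spans θ·d AU: s = 3.19 × 8.0645 = 25.726 AU.

25.7 AU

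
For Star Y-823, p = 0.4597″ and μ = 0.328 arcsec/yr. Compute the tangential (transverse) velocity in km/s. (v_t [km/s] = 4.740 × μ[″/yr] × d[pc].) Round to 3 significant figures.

3.38 km/s

d = 1/p = 1/0.4597″ = 2.1753 pc.
v_t = 4.74 × μ × d = 4.74 × 0.328 × 2.1753 = 3.382 km/s.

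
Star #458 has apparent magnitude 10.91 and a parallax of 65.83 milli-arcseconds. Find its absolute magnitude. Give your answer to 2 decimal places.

M = 10.00

d = 1/p = 1/0.06583″ = 15.191 pc.
m − M = 5 log₁₀(15.191) − 5 = 5.9079 − 5 = 0.9079.
M = m − (m − M) = 10.91 − 0.9079 = 10.00.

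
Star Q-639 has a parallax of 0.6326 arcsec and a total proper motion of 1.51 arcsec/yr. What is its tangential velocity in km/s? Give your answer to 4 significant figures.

d = 1/p = 1/0.6326″ = 1.5808 pc.
v_t = 4.74 × μ × d = 4.74 × 1.51 × 1.5808 = 11.314 km/s.

11.31 km/s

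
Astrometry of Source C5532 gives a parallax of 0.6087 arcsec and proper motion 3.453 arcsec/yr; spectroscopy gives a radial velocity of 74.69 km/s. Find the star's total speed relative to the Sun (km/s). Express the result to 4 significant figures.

79.38 km/s

d = 1/p = 1/0.6087″ = 1.6428 pc.
v_t = 4.740 μ d = 4.740 × 3.453 × 1.6428 = 26.888 km/s.
v = √(v_r² + v_t²) = √(74.69² + 26.888²) = √6301.56 = 79.382 km/s.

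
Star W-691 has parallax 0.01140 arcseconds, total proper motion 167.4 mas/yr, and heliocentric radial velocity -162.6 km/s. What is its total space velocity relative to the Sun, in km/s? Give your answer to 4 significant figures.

176.9 km/s

d = 1/p = 1/0.01140″ = 87.719 pc.
μ = 167.4 mas/yr = 0.1674 ″/yr.
v_t = 4.740 μ d = 4.740 × 0.1674 × 87.719 = 69.603 km/s.
v = √(v_r² + v_t²) = √((-162.6)² + 69.603²) = √31283.3 = 176.87 km/s.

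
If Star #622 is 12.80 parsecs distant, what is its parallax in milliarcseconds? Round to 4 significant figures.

78.13 mas

p = 1/d = 1/12.8 = 0.078125 arcsec.
= 0.078125 × 1000 = 78.125 mas.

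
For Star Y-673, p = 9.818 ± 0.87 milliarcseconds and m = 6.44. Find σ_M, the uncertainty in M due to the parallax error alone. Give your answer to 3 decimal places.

M = m − 5 log₁₀ d + 5 = m + 5 log₁₀ p + 5, so ∂M/∂p = 5/(p ln 10).
σ_M = (5/ln 10) · (σ_p/p) = 2.1715 × 0.87/9.818 = 2.1715 × 0.088613 = 0.19242.

σ_M = 0.192 mag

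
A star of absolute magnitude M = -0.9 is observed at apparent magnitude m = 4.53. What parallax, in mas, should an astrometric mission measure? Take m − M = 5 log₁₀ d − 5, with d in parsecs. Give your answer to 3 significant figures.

m − M = 4.53 − (-0.9) = 5.43.
d = 10^((m−M)/5 + 1) = 10^2.086 = 121.9 pc.
p = 1/d = 1/121.9 = 0.0082034 arcsec = 8.2034 mas.

8.20 mas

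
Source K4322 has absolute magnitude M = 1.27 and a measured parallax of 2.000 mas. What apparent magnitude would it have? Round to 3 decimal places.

d = 1/p = 1/0.002000″ = 500 pc.
m − M = 5 log₁₀ d − 5 = 5 log₁₀(500) − 5 = 13.4949 − 5 = 8.4949.
m = M + (m − M) = 1.27 + 8.4949 = 9.765.

m = 9.765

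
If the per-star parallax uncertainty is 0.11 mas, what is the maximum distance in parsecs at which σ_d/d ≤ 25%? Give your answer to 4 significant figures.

σ_d/d = σ_p/p, so the condition is σ_p/p ≤ 0.25, i.e. p ≥ σ_p/0.25.
p_min = 0.11/0.25 = 0.44 mas = 0.00044 arcsec.
d_max = 1/p_min = 1/0.00044 = 2272.7 pc.

2273 pc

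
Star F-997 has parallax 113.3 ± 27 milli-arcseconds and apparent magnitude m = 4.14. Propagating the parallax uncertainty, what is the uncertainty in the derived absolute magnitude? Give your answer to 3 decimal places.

σ_M = 0.517 mag

M = m − 5 log₁₀ d + 5 = m + 5 log₁₀ p + 5, so ∂M/∂p = 5/(p ln 10).
σ_M = (5/ln 10) · (σ_p/p) = 2.1715 × 27/113.3 = 2.1715 × 0.23831 = 0.51749.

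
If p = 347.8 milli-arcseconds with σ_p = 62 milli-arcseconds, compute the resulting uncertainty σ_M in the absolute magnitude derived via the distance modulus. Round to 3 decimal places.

M = m − 5 log₁₀ d + 5 = m + 5 log₁₀ p + 5, so ∂M/∂p = 5/(p ln 10).
σ_M = (5/ln 10) · (σ_p/p) = 2.1715 × 62/347.8 = 2.1715 × 0.17826 = 0.38709.

σ_M = 0.387 mag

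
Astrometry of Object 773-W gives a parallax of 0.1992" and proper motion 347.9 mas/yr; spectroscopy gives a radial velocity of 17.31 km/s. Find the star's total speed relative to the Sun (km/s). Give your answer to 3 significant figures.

19.2 km/s

d = 1/p = 1/0.1992″ = 5.0201 pc.
μ = 347.9 mas/yr = 0.3479 ″/yr.
v_t = 4.740 μ d = 4.740 × 0.3479 × 5.0201 = 8.2784 km/s.
v = √(v_r² + v_t²) = √(17.31² + 8.2784²) = √368.168 = 19.188 km/s.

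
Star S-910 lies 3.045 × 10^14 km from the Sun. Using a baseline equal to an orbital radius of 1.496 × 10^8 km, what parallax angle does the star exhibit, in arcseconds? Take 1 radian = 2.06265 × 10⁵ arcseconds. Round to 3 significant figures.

0.101 arcsec

θ ≈ B/d = (1.496 × 10^8) / (3.045 × 10^14) = 4.9130 × 10^-7 rad.
In arcseconds: 4.9130 × 10^-7 × 206265 = 0.10134″.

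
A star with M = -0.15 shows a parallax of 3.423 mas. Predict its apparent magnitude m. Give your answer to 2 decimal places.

d = 1/p = 1/0.003423″ = 292.14 pc.
m − M = 5 log₁₀ d − 5 = 5 log₁₀(292.14) − 5 = 12.3280 − 5 = 7.3280.
m = M + (m − M) = -0.15 + 7.3280 = 7.18.

m = 7.18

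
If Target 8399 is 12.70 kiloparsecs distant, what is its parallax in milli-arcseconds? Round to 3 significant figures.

0.0787 mas

d = 12.70 kpc = 12700 pc.
p = 1/d = 1/12700 = 0.00007874 arcsec.
= 0.00007874 × 1000 = 0.07874 mas.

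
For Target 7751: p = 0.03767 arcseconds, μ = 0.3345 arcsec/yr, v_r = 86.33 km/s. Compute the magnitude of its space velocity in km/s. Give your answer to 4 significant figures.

d = 1/p = 1/0.03767″ = 26.546 pc.
v_t = 4.740 μ d = 4.740 × 0.3345 × 26.546 = 42.089 km/s.
v = √(v_r² + v_t²) = √(86.33² + 42.089²) = √9224.35 = 96.043 km/s.

96.04 km/s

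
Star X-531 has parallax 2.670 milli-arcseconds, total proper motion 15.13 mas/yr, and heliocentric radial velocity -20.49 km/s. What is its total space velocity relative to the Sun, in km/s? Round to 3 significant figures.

d = 1/p = 1/0.002670″ = 374.53 pc.
μ = 15.13 mas/yr = 0.01513 ″/yr.
v_t = 4.740 μ d = 4.740 × 0.01513 × 374.53 = 26.86 km/s.
v = √(v_r² + v_t²) = √((-20.49)² + 26.86²) = √1141.3 = 33.783 km/s.

33.8 km/s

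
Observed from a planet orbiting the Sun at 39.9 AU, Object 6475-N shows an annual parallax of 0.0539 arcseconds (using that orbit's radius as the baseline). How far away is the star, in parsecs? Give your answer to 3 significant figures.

740 pc

With baseline B (in AU) and parallax p (in arcsec), d = B/p parsecs.
d = 39.9 / 0.0539 = 740.26 pc.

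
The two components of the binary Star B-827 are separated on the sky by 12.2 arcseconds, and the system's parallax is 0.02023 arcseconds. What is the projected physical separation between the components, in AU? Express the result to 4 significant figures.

603.1 AU

d = 1/p = 1/0.02023″ = 49.432 pc.
At distance d (pc), an angle of θ arcsec spans θ·d AU: s = 12.2 × 49.432 = 603.07 AU.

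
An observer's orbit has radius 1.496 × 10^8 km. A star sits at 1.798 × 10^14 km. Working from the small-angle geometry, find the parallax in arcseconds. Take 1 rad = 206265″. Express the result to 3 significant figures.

θ ≈ B/d = (1.496 × 10^8) / (1.798 × 10^14) = 8.3204 × 10^-7 rad.
In arcseconds: 8.3204 × 10^-7 × 206265 = 0.17162″.

0.172 arcsec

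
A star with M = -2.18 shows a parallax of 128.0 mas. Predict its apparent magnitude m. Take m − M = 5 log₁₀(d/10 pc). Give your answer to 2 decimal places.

m = -2.72

d = 1/p = 1/0.1280″ = 7.8125 pc.
m − M = 5 log₁₀ d − 5 = 5 log₁₀(7.8125) − 5 = 4.4640 − 5 = -0.5360.
m = M + (m − M) = -2.18 + (-0.5360) = -2.72.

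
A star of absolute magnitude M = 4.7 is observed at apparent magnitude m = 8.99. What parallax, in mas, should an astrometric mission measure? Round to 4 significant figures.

13.87 mas

m − M = 8.99 − 4.7 = 4.29.
d = 10^((m−M)/5 + 1) = 10^1.858 = 72.111 pc.
p = 1/d = 1/72.111 = 0.013868 arcsec = 13.868 mas.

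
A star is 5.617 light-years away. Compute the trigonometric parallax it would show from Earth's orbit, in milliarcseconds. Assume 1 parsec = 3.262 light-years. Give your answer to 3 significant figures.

d = 5.617 ly ÷ 3.262 = 1.7219 pc.
p = 1/d = 1/1.7219 = 0.58075 arcsec.
= 0.58075 × 1000 = 580.75 mas.

581 mas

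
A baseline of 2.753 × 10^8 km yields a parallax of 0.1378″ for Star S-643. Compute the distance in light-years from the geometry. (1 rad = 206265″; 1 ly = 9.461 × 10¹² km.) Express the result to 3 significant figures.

43.6 ly

θ = 0.1378″ = 0.1378/206265 = 6.6807 × 10^-7 rad.
d = B/θ = (2.753 × 10^8) / (6.6807 × 10^-7) = 4.1208 × 10^14 km = (4.1208 × 10^14) / (9.461 × 10^12) ly = 43.556 ly.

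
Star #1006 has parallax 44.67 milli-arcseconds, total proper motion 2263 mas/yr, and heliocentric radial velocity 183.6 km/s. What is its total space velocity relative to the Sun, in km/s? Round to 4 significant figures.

d = 1/p = 1/0.04467″ = 22.386 pc.
μ = 2263 mas/yr = 2.263 ″/yr.
v_t = 4.740 μ d = 4.740 × 2.263 × 22.386 = 240.13 km/s.
v = √(v_r² + v_t²) = √(183.6² + 240.13²) = √91371.4 = 302.28 km/s.

302.3 km/s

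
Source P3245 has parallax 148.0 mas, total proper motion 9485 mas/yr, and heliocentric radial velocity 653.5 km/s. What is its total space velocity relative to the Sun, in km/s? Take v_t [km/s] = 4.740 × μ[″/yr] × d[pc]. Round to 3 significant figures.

d = 1/p = 1/0.1480″ = 6.7568 pc.
μ = 9485 mas/yr = 9.485 ″/yr.
v_t = 4.740 μ d = 4.740 × 9.485 × 6.7568 = 303.78 km/s.
v = √(v_r² + v_t²) = √(653.5² + 303.78²) = √519345 = 720.66 km/s.

721 km/s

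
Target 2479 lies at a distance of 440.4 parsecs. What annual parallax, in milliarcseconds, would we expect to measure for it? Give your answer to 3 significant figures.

p = 1/d = 1/440.4 = 0.0022707 arcsec.
= 0.0022707 × 1000 = 2.2707 mas.

2.27 mas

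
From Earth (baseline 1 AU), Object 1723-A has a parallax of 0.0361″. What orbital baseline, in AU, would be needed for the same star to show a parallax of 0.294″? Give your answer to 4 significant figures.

8.144 AU

Parallax scales linearly with baseline: p ∝ B, so B = p_target / p_Earth × 1 AU.
B = 0.294 / 0.0361 = 8.144 AU.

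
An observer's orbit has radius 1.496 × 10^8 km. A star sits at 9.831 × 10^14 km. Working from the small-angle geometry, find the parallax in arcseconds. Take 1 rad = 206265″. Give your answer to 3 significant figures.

0.0314 arcsec

θ ≈ B/d = (1.496 × 10^8) / (9.831 × 10^14) = 1.5217 × 10^-7 rad.
In arcseconds: 1.5217 × 10^-7 × 206265 = 0.031387″.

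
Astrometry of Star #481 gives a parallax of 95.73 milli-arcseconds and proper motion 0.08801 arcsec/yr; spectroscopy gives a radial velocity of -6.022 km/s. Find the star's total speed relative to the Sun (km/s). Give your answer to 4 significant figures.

d = 1/p = 1/0.09573″ = 10.446 pc.
v_t = 4.740 μ d = 4.740 × 0.08801 × 10.446 = 4.3577 km/s.
v = √(v_r² + v_t²) = √((-6.022)² + 4.3577²) = √55.254 = 7.4333 km/s.

7.433 km/s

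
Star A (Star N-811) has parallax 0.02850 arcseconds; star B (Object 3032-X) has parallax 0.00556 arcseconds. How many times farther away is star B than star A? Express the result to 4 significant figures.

Since d = 1/p, d_B/d_A = p_A/p_B.
= 0.02850 / 0.00556 = 5.1259.

5.126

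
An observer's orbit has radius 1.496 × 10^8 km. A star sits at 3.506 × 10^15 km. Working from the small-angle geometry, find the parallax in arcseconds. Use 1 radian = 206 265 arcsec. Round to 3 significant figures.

0.00880 arcsec

θ ≈ B/d = (1.496 × 10^8) / (3.506 × 10^15) = 4.2670 × 10^-8 rad.
In arcseconds: 4.2670 × 10^-8 × 206265 = 0.0088013″.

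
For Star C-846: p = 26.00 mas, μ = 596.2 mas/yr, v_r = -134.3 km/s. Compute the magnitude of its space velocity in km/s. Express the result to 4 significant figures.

172.8 km/s

d = 1/p = 1/0.02600″ = 38.462 pc.
μ = 596.2 mas/yr = 0.5962 ″/yr.
v_t = 4.740 μ d = 4.740 × 0.5962 × 38.462 = 108.69 km/s.
v = √(v_r² + v_t²) = √((-134.3)² + 108.69²) = √29850 = 172.77 km/s.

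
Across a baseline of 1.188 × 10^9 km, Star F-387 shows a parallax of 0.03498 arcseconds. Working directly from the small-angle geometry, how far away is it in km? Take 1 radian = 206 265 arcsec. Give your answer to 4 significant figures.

θ = 0.03498″ = 0.03498/206265 = 1.6959 × 10^-7 rad.
d = B/θ = (1.188 × 10^9) / (1.6959 × 10^-7) = 7.0051 × 10^15 km.

7.005 × 10^15 km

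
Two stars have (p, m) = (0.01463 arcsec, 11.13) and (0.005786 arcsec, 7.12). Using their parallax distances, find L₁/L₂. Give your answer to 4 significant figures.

d₁ = 1/p₁ = 1/0.01463″ = 68.353 pc; d₂ = 1/p₂ = 1/0.005786″ = 172.83 pc.
M₁ = m₁ − 5 log₁₀ d₁ + 5 = 11.13 − 9.1738 + 5 = 6.9562.
M₂ = 7.12 − 11.1881 + 5 = 0.9319.
L₁/L₂ = 10^(0.4(M₂ − M₁)) = 10^(0.4 × (-6.0243)) = 10^(-2.40972) = 0.003893.

L₁/L₂ = 0.003893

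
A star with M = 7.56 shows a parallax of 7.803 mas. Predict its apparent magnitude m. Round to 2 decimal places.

d = 1/p = 1/0.007803″ = 128.16 pc.
m − M = 5 log₁₀ d − 5 = 5 log₁₀(128.16) − 5 = 10.5388 − 5 = 5.5388.
m = M + (m − M) = 7.56 + 5.5388 = 13.10.

m = 13.10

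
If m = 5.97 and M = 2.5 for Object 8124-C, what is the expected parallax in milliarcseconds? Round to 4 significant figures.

m − M = 5.97 − 2.5 = 3.47.
d = 10^((m−M)/5 + 1) = 10^1.694 = 49.431 pc.
p = 1/d = 1/49.431 = 0.02023 arcsec = 20.23 mas.

20.23 mas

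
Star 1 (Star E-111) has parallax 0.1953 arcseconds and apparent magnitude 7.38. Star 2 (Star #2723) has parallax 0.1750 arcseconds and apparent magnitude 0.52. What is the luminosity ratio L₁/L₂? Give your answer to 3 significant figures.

d₁ = 1/p₁ = 1/0.1953″ = 5.1203 pc; d₂ = 1/p₂ = 1/0.1750″ = 5.7143 pc.
M₁ = m₁ − 5 log₁₀ d₁ + 5 = 7.38 − 3.5465 + 5 = 8.8335.
M₂ = 0.52 − 3.7848 + 5 = 1.7352.
L₁/L₂ = 10^(0.4(M₂ − M₁)) = 10^(0.4 × (-7.0983)) = 10^(-2.83932) = 0.0014477.

L₁/L₂ = 0.00145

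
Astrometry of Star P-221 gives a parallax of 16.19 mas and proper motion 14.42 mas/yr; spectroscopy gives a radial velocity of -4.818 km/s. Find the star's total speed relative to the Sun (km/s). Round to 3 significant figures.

d = 1/p = 1/0.01619″ = 61.767 pc.
μ = 14.42 mas/yr = 0.01442 ″/yr.
v_t = 4.740 μ d = 4.740 × 0.01442 × 61.767 = 4.2218 km/s.
v = √(v_r² + v_t²) = √((-4.818)² + 4.2218²) = √41.0367 = 6.406 km/s.

6.41 km/s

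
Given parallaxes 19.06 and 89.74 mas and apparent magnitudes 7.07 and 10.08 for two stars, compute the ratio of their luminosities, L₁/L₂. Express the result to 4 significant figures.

d₁ = 1/p₁ = 1/0.01906″ = 52.466 pc; d₂ = 1/p₂ = 1/0.08974″ = 11.143 pc.
M₁ = m₁ − 5 log₁₀ d₁ + 5 = 7.07 − 8.5994 + 5 = 3.4706.
M₂ = 10.08 − 5.2350 + 5 = 9.8450.
L₁/L₂ = 10^(0.4(M₂ − M₁)) = 10^(0.4 × 6.3744) = 10^2.54976 = 354.62.

L₁/L₂ = 354.6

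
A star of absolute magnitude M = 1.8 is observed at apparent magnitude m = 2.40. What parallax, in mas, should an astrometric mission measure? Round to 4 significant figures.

m − M = 2.40 − 1.8 = 0.60.
d = 10^((m−M)/5 + 1) = 10^1.120 = 13.183 pc.
p = 1/d = 1/13.183 = 0.075855 arcsec = 75.855 mas.

75.86 mas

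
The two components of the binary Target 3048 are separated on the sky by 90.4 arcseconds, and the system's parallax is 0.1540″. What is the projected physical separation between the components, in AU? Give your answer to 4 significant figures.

587.0 AU

d = 1/p = 1/0.1540″ = 6.4935 pc.
At distance d (pc), an angle of θ arcsec spans θ·d AU: s = 90.4 × 6.4935 = 587.01 AU.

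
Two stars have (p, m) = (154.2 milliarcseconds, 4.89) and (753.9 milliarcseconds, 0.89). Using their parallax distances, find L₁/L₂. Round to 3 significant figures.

d₁ = 1/p₁ = 1/0.1542″ = 6.4851 pc; d₂ = 1/p₂ = 1/0.7539″ = 1.3264 pc.
M₁ = m₁ − 5 log₁₀ d₁ + 5 = 4.89 − 4.0596 + 5 = 5.8304.
M₂ = 0.89 − 0.6134 + 5 = 5.2766.
L₁/L₂ = 10^(0.4(M₂ − M₁)) = 10^(0.4 × (-0.5538)) = 10^(-0.22152) = 0.60045.

L₁/L₂ = 0.600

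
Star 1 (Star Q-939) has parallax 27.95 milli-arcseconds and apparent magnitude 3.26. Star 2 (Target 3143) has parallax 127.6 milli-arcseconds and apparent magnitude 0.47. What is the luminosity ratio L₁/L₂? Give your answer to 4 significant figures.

L₁/L₂ = 1.596

d₁ = 1/p₁ = 1/0.02795″ = 35.778 pc; d₂ = 1/p₂ = 1/0.1276″ = 7.837 pc.
M₁ = m₁ − 5 log₁₀ d₁ + 5 = 3.26 − 7.7681 + 5 = 0.4919.
M₂ = 0.47 − 4.4707 + 5 = 0.9993.
L₁/L₂ = 10^(0.4(M₂ − M₁)) = 10^(0.4 × 0.5074) = 10^0.20296 = 1.5957.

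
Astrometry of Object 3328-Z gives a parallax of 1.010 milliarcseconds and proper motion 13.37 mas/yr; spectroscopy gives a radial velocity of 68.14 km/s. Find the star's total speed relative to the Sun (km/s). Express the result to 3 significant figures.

d = 1/p = 1/0.001010″ = 990.1 pc.
μ = 13.37 mas/yr = 0.01337 ″/yr.
v_t = 4.740 μ d = 4.740 × 0.01337 × 990.1 = 62.746 km/s.
v = √(v_r² + v_t²) = √(68.14² + 62.746²) = √8580.12 = 92.629 km/s.

92.6 km/s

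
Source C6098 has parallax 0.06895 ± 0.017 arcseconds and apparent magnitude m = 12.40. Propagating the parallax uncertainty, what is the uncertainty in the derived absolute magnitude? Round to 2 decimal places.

σ_M = 0.54 mag

M = m − 5 log₁₀ d + 5 = m + 5 log₁₀ p + 5, so ∂M/∂p = 5/(p ln 10).
σ_M = (5/ln 10) · (σ_p/p) = 2.1715 × 0.017/0.06895 = 2.1715 × 0.24656 = 0.53541.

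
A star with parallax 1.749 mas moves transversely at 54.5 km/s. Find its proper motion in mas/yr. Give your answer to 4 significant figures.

d = 1/p = 1/0.001749″ = 571.76 pc.
μ = v_t / (4.74 d) = 54.5 / (4.74 × 571.76) = 54.5 / 2710.1 = 0.02011 ″/yr = 20.11 mas/yr.

20.11 mas/yr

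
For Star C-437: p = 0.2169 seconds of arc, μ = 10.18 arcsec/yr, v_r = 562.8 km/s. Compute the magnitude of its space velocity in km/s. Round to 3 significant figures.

605 km/s

d = 1/p = 1/0.2169″ = 4.6104 pc.
v_t = 4.740 μ d = 4.740 × 10.18 × 4.6104 = 222.47 km/s.
v = √(v_r² + v_t²) = √(562.8² + 222.47²) = √366237 = 605.18 km/s.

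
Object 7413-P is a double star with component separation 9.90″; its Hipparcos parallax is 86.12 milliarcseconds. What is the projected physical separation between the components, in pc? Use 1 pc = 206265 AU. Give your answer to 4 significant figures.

0.0005573 pc

d = 1/p = 1/0.08612″ = 11.612 pc.
At distance d (pc), an angle of θ arcsec spans θ·d AU: s = 9.90 × 11.612 = 114.96 AU.
= 114.96 / 206265 = 0.00055734 pc.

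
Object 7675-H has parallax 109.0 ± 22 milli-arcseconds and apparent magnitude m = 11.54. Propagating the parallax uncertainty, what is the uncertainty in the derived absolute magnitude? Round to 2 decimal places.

M = m − 5 log₁₀ d + 5 = m + 5 log₁₀ p + 5, so ∂M/∂p = 5/(p ln 10).
σ_M = (5/ln 10) · (σ_p/p) = 2.1715 × 22/109.0 = 2.1715 × 0.20183 = 0.43827.

σ_M = 0.44 mag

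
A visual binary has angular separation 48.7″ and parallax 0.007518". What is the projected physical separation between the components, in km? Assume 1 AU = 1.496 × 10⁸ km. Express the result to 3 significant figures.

9.69 × 10^11 km

d = 1/p = 1/0.007518″ = 133.01 pc.
At distance d (pc), an angle of θ arcsec spans θ·d AU: s = 48.7 × 133.01 = 6477.6 AU.
= 6477.6 × 1.496 × 10⁸ km = 9.6905 × 10^11 km.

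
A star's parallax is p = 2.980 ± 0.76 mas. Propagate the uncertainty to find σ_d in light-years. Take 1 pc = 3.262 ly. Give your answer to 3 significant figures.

d = 1/p, so σ_d = σ_p / p².
σ_d = 0.000760 / (0.002980)² = 0.000760 / 0.0000088804 = 85.582 pc = 85.582 × 3.262 ly = 279.17 ly.

279 ly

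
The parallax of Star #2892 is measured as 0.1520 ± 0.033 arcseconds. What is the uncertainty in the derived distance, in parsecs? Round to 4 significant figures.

d = 1/p, so σ_d = σ_p / p².
σ_d = 0.0330 / (0.1520)² = 0.0330 / 0.023104 = 1.4283 pc.

1.428 pc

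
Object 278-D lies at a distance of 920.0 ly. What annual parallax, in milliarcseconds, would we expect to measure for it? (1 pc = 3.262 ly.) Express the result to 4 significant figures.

d = 920.0 ly ÷ 3.262 = 282.04 pc.
p = 1/d = 1/282.04 = 0.0035456 arcsec.
= 0.0035456 × 1000 = 3.5456 mas.

3.546 mas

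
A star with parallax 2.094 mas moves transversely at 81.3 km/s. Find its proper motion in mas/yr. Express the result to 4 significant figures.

d = 1/p = 1/0.002094″ = 477.55 pc.
μ = v_t / (4.74 d) = 81.3 / (4.74 × 477.55) = 81.3 / 2263.6 = 0.035916 ″/yr = 35.916 mas/yr.

35.92 mas/yr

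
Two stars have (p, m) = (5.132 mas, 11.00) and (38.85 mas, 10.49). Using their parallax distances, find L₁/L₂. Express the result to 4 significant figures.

d₁ = 1/p₁ = 1/0.005132″ = 194.86 pc; d₂ = 1/p₂ = 1/0.03885″ = 25.74 pc.
M₁ = m₁ − 5 log₁₀ d₁ + 5 = 11.00 − 11.4486 + 5 = 4.5514.
M₂ = 10.49 − 7.0530 + 5 = 8.4370.
L₁/L₂ = 10^(0.4(M₂ − M₁)) = 10^(0.4 × 3.8856) = 10^1.55424 = 35.829.

L₁/L₂ = 35.83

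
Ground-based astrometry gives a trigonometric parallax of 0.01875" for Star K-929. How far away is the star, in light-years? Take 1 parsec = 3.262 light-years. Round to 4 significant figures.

174.0 light years

d = 1/p = 1/0.01875 = 53.333 pc.
In light-years: 53.333 × 3.262 = 173.97 ly.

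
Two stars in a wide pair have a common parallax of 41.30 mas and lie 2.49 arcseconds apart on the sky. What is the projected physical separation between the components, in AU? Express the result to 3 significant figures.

d = 1/p = 1/0.04130″ = 24.213 pc.
At distance d (pc), an angle of θ arcsec spans θ·d AU: s = 2.49 × 24.213 = 60.29 AU.

60.3 AU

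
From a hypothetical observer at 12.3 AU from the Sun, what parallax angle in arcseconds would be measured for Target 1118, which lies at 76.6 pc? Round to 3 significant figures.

p (arcsec) = B (AU) / d (pc).
p = 12.3 / 76.6 = 0.16057 arcsec.

0.161 arcsec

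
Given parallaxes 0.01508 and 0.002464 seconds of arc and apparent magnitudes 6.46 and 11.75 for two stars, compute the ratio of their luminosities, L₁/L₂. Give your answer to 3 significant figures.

L₁/L₂ = 3.49

d₁ = 1/p₁ = 1/0.01508″ = 66.313 pc; d₂ = 1/p₂ = 1/0.002464″ = 405.84 pc.
M₁ = m₁ − 5 log₁₀ d₁ + 5 = 6.46 − 9.1080 + 5 = 2.3520.
M₂ = 11.75 − 13.0418 + 5 = 3.7082.
L₁/L₂ = 10^(0.4(M₂ − M₁)) = 10^(0.4 × 1.3562) = 10^0.54248 = 3.4872.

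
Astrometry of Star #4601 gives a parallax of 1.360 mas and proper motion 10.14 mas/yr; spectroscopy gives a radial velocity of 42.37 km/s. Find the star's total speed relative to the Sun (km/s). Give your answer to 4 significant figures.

55.17 km/s

d = 1/p = 1/0.001360″ = 735.29 pc.
μ = 10.14 mas/yr = 0.01014 ″/yr.
v_t = 4.740 μ d = 4.740 × 0.01014 × 735.29 = 35.341 km/s.
v = √(v_r² + v_t²) = √(42.37² + 35.341²) = √3044.2 = 55.174 km/s.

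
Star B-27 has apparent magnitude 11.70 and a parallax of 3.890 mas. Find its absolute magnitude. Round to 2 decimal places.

M = 4.65

d = 1/p = 1/0.003890″ = 257.07 pc.
m − M = 5 log₁₀(257.07) − 5 = 12.0503 − 5 = 7.0503.
M = m − (m − M) = 11.70 − 7.0503 = 4.65.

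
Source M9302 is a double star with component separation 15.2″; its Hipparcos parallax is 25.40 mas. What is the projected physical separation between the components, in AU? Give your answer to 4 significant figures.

598.4 AU

d = 1/p = 1/0.02540″ = 39.37 pc.
At distance d (pc), an angle of θ arcsec spans θ·d AU: s = 15.2 × 39.37 = 598.42 AU.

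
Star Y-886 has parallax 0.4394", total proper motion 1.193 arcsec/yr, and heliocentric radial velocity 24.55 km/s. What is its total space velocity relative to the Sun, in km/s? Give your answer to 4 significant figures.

27.72 km/s

d = 1/p = 1/0.4394″ = 2.2758 pc.
v_t = 4.740 μ d = 4.740 × 1.193 × 2.2758 = 12.869 km/s.
v = √(v_r² + v_t²) = √(24.55² + 12.869²) = √768.314 = 27.718 km/s.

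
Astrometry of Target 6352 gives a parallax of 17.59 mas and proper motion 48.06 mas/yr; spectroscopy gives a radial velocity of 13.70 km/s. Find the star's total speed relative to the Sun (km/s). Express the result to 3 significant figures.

d = 1/p = 1/0.01759″ = 56.85 pc.
μ = 48.06 mas/yr = 0.04806 ″/yr.
v_t = 4.740 μ d = 4.740 × 0.04806 × 56.85 = 12.951 km/s.
v = √(v_r² + v_t²) = √(13.70² + 12.951²) = √355.418 = 18.853 km/s.

18.9 km/s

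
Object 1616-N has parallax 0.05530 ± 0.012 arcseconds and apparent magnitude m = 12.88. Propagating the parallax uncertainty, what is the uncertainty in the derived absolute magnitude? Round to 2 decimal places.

σ_M = 0.47 mag

M = m − 5 log₁₀ d + 5 = m + 5 log₁₀ p + 5, so ∂M/∂p = 5/(p ln 10).
σ_M = (5/ln 10) · (σ_p/p) = 2.1715 × 0.012/0.05530 = 2.1715 × 0.217 = 0.47122.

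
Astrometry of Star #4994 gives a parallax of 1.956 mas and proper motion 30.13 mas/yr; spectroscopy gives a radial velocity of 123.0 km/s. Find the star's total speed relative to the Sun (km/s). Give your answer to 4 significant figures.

143.0 km/s

d = 1/p = 1/0.001956″ = 511.25 pc.
μ = 30.13 mas/yr = 0.03013 ″/yr.
v_t = 4.740 μ d = 4.740 × 0.03013 × 511.25 = 73.015 km/s.
v = √(v_r² + v_t²) = √(123.0² + 73.015²) = √20460.2 = 143.04 km/s.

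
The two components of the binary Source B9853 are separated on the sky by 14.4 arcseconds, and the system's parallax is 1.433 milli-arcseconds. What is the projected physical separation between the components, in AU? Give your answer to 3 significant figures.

10000 AU

d = 1/p = 1/0.001433″ = 697.84 pc.
At distance d (pc), an angle of θ arcsec spans θ·d AU: s = 14.4 × 697.84 = 10049 AU.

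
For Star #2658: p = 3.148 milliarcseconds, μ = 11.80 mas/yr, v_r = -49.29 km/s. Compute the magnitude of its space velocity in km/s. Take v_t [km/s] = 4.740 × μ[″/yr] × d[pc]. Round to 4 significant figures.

52.39 km/s

d = 1/p = 1/0.003148″ = 317.66 pc.
μ = 11.80 mas/yr = 0.01180 ″/yr.
v_t = 4.740 μ d = 4.740 × 0.01180 × 317.66 = 17.767 km/s.
v = √(v_r² + v_t²) = √((-49.29)² + 17.767²) = √2745.17 = 52.394 km/s.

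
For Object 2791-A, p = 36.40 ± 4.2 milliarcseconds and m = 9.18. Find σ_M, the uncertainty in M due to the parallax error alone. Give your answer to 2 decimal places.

M = m − 5 log₁₀ d + 5 = m + 5 log₁₀ p + 5, so ∂M/∂p = 5/(p ln 10).
σ_M = (5/ln 10) · (σ_p/p) = 2.1715 × 4.2/36.40 = 2.1715 × 0.11538 = 0.25055.

σ_M = 0.25 mag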